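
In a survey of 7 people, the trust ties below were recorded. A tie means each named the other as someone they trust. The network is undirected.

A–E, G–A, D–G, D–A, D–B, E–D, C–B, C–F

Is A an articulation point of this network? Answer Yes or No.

Even without A, every remaining node can still reach every other (the residual graph is connected), so A is not a cut vertex.

No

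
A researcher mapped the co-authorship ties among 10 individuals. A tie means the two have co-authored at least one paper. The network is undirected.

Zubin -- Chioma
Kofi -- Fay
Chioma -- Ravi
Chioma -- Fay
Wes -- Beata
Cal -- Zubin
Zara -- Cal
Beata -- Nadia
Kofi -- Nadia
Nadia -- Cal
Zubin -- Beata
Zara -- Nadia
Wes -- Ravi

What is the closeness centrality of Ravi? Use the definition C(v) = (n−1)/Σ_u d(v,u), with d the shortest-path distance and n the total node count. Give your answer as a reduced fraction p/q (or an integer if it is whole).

Distances from Ravi: Beata:2, Cal:3, Chioma:1, Fay:2, Kofi:3, Nadia:3, Wes:1, Zara:4, Zubin:2. Sum = 21.
n = 10, so closeness = 9/21 = 3/7.

3/7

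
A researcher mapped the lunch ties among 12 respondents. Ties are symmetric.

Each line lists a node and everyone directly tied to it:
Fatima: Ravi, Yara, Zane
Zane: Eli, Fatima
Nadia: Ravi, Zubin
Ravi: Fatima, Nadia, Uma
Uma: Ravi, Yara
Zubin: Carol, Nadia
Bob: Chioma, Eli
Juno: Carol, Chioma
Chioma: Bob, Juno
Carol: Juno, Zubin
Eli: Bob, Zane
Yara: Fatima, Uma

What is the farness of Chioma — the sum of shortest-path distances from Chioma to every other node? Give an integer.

36

Distances from Chioma: Bob:1, Carol:2, Eli:2, Fatima:4, Juno:1, Nadia:4, Ravi:5, Uma:6, Yara:5, Zane:3, Zubin:3.
Sum = 1 + 2 + 2 + 4 + 1 + 4 + 5 + 6 + 5 + 3 + 3 = 36.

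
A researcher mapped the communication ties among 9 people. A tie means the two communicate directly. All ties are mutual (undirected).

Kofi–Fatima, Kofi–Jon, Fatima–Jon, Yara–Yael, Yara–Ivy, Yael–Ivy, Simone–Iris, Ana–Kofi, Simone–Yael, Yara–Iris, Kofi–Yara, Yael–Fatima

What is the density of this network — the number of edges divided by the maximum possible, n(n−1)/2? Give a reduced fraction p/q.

1/3

There are 12 edges and 9 nodes, so the maximum possible is C(9,2) = 36.
Density = 12/36 = 1/3.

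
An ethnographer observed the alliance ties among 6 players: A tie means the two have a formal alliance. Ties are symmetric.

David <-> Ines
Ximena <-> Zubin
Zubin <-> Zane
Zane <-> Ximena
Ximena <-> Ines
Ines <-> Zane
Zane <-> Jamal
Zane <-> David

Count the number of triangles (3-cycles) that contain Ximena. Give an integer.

2

Ximena's neighbors: Ines, Zane, and Zubin.
Neighbor pairs that are themselves tied: Ximena–Ines–Zane; Ximena–Zane–Zubin. Each forms one triangle with Ximena, for 2 in total.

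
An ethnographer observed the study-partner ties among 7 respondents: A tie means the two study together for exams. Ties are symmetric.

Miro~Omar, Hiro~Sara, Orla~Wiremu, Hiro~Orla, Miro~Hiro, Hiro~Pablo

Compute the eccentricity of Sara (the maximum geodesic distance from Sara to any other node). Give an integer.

Distances from Sara: Hiro:1, Miro:2, Omar:3, Orla:2, Pablo:2, Wiremu:3.
The largest is 3 (to Omar and Wiremu), so the eccentricity of Sara is 3.

3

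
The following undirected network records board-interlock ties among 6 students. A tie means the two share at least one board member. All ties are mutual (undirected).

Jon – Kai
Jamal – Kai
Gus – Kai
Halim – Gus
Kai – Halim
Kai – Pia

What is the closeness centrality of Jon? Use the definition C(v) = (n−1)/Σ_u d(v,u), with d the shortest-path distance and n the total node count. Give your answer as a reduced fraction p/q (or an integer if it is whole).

5/9

Distances from Jon: Gus:2, Halim:2, Jamal:2, Kai:1, Pia:2. Sum = 9.
n = 6, so closeness = 5/9.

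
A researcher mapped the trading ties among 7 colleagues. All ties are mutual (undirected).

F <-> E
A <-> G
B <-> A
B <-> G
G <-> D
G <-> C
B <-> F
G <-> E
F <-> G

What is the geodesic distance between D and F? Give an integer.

2

One shortest route is D – G – F, which uses 2 edges, and D and F are not directly tied, so nothing shorter exists. So d(D,F) = 2.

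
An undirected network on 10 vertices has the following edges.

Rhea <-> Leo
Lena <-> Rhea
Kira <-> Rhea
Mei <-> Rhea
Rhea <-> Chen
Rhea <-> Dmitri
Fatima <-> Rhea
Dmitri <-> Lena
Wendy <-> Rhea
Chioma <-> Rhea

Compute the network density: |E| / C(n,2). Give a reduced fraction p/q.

2/9

There are 10 edges and 10 nodes, so the maximum possible is C(10,2) = 45.
Density = 10/45 = 2/9.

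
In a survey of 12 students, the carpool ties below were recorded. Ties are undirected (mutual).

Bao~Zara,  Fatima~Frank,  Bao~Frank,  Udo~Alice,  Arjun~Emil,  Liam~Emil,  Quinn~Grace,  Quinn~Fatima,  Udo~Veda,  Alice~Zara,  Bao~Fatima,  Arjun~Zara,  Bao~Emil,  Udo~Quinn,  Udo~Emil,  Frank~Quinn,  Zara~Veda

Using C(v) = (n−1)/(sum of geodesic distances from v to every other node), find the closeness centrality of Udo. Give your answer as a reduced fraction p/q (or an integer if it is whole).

11/18

Distances from Udo: Alice:1, Arjun:2, Bao:2, Emil:1, Fatima:2, Frank:2, Grace:2, Liam:2, Quinn:1, Veda:1, Zara:2. Sum = 18.
n = 12, so closeness = 11/18.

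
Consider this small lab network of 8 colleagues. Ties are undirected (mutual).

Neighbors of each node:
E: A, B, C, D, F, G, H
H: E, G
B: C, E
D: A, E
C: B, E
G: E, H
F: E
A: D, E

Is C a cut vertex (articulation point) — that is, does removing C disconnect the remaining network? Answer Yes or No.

Even without C, every remaining node can still reach every other (the residual graph is connected), so C is not a cut vertex.

No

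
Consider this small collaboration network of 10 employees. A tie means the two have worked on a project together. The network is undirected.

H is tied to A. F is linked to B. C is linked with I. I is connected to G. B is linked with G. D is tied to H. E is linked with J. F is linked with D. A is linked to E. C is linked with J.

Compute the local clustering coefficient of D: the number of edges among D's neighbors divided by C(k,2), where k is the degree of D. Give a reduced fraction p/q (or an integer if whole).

D's neighbors: F and H (k = 2).
Possible neighbor pairs: C(2,2) = 1. Edges among them: none → e = 0.
Clustering(D) = 0/1.

0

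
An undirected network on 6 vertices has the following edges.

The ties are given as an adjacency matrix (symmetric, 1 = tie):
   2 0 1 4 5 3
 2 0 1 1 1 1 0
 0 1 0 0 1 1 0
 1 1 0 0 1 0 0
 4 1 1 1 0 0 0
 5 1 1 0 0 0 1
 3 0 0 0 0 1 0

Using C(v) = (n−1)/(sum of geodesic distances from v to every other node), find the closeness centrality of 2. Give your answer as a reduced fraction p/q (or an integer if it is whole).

5/6

Distances from 2: 0:1, 1:1, 3:2, 4:1, 5:1. Sum = 6.
n = 6, so closeness = 5/6.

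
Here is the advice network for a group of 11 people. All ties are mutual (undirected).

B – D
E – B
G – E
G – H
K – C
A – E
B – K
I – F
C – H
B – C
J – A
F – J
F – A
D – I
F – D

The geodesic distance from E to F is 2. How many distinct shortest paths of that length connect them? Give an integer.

1

The shortest distance is 2, and the only length-2 path is E–A–F. So there is exactly 1 shortest path.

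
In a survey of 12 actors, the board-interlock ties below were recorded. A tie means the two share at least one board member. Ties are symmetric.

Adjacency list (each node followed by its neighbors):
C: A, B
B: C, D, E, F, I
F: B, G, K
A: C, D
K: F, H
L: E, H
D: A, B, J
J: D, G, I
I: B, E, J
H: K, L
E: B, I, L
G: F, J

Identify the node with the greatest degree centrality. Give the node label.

B

Degrees — A:2, B:5, C:2, D:3, E:3, F:3, G:2, H:2, I:3, J:3, K:2, L:2.
The maximum is 5, attained only by B.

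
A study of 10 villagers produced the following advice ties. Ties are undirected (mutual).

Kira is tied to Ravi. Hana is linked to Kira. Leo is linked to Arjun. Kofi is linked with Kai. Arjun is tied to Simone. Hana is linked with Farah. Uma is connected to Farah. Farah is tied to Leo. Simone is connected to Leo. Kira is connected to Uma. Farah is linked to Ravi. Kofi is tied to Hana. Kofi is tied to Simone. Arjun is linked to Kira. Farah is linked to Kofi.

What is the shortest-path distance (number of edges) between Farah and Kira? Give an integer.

2

One shortest route is Farah – Hana – Kira, which uses 2 edges, and Farah and Kira are not directly tied, so nothing shorter exists. So d(Farah,Kira) = 2.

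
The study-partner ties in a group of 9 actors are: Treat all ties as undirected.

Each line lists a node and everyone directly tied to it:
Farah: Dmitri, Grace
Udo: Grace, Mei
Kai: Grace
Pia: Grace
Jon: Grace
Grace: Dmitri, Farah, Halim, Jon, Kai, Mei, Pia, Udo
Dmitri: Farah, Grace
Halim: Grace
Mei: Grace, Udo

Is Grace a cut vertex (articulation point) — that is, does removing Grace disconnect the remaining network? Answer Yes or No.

Yes

Removing Grace leaves {Mei and Udo} with no path to {Halim}, so the network splits into 6 components. Grace is a cut vertex.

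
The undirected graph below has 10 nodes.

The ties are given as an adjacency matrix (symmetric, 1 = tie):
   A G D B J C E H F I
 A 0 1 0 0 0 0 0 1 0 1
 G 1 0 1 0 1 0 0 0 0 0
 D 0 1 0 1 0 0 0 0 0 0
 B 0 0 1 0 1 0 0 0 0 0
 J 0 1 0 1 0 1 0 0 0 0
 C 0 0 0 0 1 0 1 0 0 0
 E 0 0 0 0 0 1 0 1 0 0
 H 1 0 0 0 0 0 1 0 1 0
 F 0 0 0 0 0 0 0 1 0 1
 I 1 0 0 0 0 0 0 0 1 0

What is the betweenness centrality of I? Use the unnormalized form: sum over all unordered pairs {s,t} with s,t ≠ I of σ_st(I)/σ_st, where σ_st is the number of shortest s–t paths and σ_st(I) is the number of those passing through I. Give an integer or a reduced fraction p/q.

Pairs whose geodesics pass through I — A–F: 1/2; G–F: 1/2; D–F: 1/2; B–F: 2/5; J–F: 1/3.
All other pairs contribute 0.
Summing the contributions gives betweenness(I) = 67/30.

67/30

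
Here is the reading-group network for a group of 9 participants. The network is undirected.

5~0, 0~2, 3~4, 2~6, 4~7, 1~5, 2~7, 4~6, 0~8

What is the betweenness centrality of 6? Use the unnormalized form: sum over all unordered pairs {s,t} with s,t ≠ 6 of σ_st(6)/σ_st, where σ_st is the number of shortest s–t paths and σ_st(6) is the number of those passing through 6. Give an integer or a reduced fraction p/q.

5

Pairs whose geodesics pass through 6 — 3–1: 1/2; 3–0: 1/2; 3–5: 1/2; 3–8: 1/2; 3–2: 1/2; 1–4: 1/2; 0–4: 1/2; 5–4: 1/2; 4–8: 1/2; 4–2: 1/2.
All other pairs contribute 0.
Summing the contributions gives betweenness(6) = 5.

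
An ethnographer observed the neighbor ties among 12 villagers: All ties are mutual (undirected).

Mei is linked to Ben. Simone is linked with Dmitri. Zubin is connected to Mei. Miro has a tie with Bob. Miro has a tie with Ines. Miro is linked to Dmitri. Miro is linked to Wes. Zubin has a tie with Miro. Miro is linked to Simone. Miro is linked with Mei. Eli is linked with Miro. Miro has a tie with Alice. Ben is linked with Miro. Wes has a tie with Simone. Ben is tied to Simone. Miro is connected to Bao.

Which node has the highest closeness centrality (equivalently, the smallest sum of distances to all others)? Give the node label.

Miro

Farness (sum of distances to all others) for each node — Alice:21, Bao:21, Ben:19, Bob:21, Dmitri:20, Eli:21, Ines:21, Mei:19, Miro:11, Simone:18, Wes:20, Zubin:20.
The smallest farness is 11, for Miro, so Miro has the highest closeness.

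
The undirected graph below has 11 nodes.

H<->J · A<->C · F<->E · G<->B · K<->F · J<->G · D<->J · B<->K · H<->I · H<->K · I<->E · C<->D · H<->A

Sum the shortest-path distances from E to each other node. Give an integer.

Distances from E: A:3, B:3, C:4, D:4, F:1, G:4, H:2, I:1, J:3, K:2.
Sum = 3 + 3 + 4 + 4 + 1 + 4 + 2 + 1 + 3 + 2 = 27.

27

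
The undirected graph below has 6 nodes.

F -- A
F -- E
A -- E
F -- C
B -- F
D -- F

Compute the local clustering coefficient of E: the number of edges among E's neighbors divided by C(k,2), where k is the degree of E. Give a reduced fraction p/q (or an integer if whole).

1

E's neighbors: A and F (k = 2).
Possible neighbor pairs: C(2,2) = 1. Edges among them: A–F → e = 1.
Clustering(E) = 1/1.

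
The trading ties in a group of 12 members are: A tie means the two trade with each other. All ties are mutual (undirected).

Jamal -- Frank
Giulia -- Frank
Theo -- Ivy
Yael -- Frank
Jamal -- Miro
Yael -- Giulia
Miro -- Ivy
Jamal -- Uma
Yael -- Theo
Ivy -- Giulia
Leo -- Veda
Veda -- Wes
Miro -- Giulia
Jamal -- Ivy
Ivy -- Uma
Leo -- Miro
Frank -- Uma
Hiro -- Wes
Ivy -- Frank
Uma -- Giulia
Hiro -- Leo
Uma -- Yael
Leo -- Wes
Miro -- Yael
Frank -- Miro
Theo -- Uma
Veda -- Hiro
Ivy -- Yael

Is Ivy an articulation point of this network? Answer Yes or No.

No

Even without Ivy, every remaining node can still reach every other (the residual graph is connected), so Ivy is not a cut vertex.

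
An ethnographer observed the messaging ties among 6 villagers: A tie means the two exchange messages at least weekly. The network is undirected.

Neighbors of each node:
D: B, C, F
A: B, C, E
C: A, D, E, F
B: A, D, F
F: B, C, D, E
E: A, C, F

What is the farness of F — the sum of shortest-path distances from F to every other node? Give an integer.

Distances from F: A:2, B:1, C:1, D:1, E:1.
Sum = 2 + 1 + 1 + 1 + 1 = 6.

6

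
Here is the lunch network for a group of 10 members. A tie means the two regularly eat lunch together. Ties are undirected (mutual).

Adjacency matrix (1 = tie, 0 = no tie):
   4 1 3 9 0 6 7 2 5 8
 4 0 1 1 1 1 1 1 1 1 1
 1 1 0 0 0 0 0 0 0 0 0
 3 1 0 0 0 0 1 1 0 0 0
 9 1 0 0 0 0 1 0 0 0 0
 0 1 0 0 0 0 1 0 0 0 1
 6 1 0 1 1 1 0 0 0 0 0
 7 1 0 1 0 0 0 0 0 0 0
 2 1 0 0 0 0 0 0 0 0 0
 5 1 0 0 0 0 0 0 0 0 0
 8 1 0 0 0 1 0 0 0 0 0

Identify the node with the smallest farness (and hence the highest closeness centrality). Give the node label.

4

Farness (sum of distances to all others) for each node — 0:15, 1:17, 2:17, 3:15, 4:9, 5:17, 6:14, 7:16, 8:16, 9:16.
The smallest farness is 9, for 4, so 4 has the highest closeness.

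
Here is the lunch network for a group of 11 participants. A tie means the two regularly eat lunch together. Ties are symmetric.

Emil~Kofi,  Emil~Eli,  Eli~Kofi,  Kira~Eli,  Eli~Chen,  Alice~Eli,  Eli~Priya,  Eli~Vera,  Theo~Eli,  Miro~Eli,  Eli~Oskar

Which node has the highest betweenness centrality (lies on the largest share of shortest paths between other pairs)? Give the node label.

Unnormalized betweenness of each node: Alice:0, Chen:0, Eli:44, Emil:0, Kira:0, Kofi:0, Miro:0, Oskar:0, Priya:0, Theo:0, Vera:0.
Eli has the largest value, 44, making it the main broker — the node through which the most shortest paths run.

Eli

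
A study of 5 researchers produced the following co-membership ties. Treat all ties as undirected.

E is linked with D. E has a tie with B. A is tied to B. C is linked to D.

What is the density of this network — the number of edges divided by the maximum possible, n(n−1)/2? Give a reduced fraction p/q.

2/5

There are 4 edges and 5 nodes, so the maximum possible is C(5,2) = 10.
Density = 4/10 = 2/5.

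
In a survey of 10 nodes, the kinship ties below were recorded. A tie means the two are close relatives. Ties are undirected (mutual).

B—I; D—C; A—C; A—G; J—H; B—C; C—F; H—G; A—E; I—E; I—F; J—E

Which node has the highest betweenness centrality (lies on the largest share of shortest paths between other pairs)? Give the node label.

Unnormalized betweenness of each node: A:13, B:1, C:27/2, D:0, E:10, F:1, G:4, H:1, I:11/2, J:3.
C has the largest value, 27/2, making it the main broker — the node through which the most shortest paths run.

C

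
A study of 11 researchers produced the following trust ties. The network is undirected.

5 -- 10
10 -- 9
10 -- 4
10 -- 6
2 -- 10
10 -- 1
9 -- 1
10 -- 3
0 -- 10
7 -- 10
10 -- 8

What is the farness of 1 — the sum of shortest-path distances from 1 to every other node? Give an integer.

18

Distances from 1: 0:2, 2:2, 3:2, 4:2, 5:2, 6:2, 7:2, 8:2, 9:1, 10:1.
Sum = 2 + 2 + 2 + 2 + 2 + 2 + 2 + 2 + 1 + 1 = 18.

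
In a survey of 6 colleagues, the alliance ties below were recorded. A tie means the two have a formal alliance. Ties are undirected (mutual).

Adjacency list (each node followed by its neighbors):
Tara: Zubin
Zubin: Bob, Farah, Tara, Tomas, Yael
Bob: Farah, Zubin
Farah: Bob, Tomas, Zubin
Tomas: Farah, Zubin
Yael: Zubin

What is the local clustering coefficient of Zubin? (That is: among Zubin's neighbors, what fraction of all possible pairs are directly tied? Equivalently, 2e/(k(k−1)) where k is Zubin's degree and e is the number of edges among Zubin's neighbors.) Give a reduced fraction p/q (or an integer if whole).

1/5

Zubin's neighbors: Bob, Farah, Tara, Tomas, and Yael (k = 5).
Possible neighbor pairs: C(5,2) = 10. Edges among them: Bob–Farah, Farah–Tomas → e = 2.
Clustering(Zubin) = 2/10 = 1/5.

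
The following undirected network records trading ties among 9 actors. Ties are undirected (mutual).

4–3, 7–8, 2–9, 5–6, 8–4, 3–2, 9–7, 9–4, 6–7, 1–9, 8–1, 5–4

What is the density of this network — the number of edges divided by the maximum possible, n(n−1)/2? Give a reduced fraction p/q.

1/3

There are 12 edges and 9 nodes, so the maximum possible is C(9,2) = 36.
Density = 12/36 = 1/3.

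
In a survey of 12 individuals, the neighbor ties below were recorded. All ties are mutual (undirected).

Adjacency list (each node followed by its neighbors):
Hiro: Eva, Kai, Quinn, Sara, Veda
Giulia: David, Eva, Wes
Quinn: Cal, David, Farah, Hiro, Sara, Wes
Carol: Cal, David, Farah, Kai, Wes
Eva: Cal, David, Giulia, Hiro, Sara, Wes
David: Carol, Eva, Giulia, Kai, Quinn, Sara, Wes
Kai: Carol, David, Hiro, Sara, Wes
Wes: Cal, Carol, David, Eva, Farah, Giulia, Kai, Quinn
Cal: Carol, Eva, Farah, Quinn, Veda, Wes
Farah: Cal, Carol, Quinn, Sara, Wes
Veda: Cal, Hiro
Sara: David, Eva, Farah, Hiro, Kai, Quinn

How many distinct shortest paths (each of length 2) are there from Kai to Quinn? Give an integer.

4

The shortest distance is 2. The length-2 paths are: Kai–Hiro–Quinn; Kai–Wes–Quinn; Kai–David–Quinn; Kai–Sara–Quinn.
That gives 4 distinct shortest paths.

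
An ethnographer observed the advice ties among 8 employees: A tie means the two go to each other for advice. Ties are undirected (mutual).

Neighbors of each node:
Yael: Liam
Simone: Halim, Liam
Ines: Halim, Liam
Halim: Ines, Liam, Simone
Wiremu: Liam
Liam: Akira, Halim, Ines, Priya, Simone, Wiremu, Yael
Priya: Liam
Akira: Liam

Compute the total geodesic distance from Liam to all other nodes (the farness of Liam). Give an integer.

7

Distances from Liam: Akira:1, Halim:1, Ines:1, Priya:1, Simone:1, Wiremu:1, Yael:1.
Sum = 1 + 1 + 1 + 1 + 1 + 1 + 1 = 7.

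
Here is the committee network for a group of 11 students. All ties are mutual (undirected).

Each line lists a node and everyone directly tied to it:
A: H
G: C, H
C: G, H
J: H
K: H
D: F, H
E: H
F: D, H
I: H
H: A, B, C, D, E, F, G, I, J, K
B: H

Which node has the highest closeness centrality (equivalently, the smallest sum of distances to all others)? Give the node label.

Farness (sum of distances to all others) for each node — A:19, B:19, C:18, D:18, E:19, F:18, G:18, H:10, I:19, J:19, K:19.
The smallest farness is 10, for H, so H has the highest closeness.

H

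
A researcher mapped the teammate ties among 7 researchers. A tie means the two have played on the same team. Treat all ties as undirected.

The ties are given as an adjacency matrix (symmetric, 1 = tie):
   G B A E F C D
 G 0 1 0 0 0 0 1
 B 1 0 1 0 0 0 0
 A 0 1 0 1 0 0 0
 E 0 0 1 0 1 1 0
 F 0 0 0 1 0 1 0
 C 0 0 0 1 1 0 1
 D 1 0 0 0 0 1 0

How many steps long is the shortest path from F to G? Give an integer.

3

One shortest route is F – C – D – G, which uses 3 edges, and at distance 2 from F we only reach {A, D}, which does not include G. So d(F,G) = 3.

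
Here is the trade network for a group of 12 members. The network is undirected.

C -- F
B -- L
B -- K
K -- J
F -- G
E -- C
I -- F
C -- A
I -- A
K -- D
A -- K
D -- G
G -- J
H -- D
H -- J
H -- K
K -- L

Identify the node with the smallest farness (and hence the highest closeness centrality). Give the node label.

Farness (sum of distances to all others) for each node — A:20, B:27, C:24, D:23, E:34, F:25, G:23, H:24, I:26, J:23, K:18, L:27.
The smallest farness is 18, for K, so K has the highest closeness.

K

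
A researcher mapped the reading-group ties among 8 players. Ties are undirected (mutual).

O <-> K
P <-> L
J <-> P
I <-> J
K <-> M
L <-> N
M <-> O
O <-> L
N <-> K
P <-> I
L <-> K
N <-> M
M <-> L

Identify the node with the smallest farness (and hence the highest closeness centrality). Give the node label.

L

Farness (sum of distances to all others) for each node — I:16, J:16, K:12, L:9, M:12, N:13, O:13, P:11.
The smallest farness is 9, for L, so L has the highest closeness.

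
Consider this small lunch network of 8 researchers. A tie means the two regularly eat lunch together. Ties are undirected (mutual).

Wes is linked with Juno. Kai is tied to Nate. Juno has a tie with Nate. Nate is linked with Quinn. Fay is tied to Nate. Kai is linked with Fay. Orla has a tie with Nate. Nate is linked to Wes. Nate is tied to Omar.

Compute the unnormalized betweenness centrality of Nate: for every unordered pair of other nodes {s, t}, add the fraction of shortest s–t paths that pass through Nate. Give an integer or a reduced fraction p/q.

19

Pairs whose geodesics pass through Nate — Fay–Wes: 1; Fay–Juno: 1; Fay–Omar: 1; Fay–Quinn: 1; Fay–Orla: 1; Wes–Omar: 1; Wes–Quinn: 1; Wes–Kai: 1; Wes–Orla: 1; Juno–Omar: 1; Juno–Quinn: 1; Juno–Kai: 1; Juno–Orla: 1; Omar–Quinn: 1 … (+5 more pairs).
All other pairs contribute 0.
Summing the contributions gives betweenness(Nate) = 19.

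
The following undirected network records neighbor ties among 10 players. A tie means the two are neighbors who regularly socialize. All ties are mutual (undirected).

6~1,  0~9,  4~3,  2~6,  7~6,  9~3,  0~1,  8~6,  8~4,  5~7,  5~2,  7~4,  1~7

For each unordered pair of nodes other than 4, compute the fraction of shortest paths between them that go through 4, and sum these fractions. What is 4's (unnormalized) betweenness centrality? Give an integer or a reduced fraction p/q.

25/3

Pairs whose geodesics pass through 4 — 7–9: 1/2; 7–3: 1; 7–8: 1/2; 1–3: 1/2; 9–8: 1; 9–5: 1/2; 3–8: 1; 3–6: 2/2; 3–2: 3/3; 3–5: 1; 8–5: 1/3.
All other pairs contribute 0.
Summing the contributions gives betweenness(4) = 25/3.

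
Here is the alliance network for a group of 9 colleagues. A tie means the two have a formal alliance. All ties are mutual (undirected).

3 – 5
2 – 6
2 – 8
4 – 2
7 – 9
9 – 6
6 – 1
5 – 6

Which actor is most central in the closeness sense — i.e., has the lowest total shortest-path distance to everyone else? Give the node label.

6

Farness (sum of distances to all others) for each node — 1:19, 2:15, 3:24, 4:22, 5:17, 6:12, 7:24, 8:22, 9:17.
The smallest farness is 12, for 6, so 6 has the highest closeness.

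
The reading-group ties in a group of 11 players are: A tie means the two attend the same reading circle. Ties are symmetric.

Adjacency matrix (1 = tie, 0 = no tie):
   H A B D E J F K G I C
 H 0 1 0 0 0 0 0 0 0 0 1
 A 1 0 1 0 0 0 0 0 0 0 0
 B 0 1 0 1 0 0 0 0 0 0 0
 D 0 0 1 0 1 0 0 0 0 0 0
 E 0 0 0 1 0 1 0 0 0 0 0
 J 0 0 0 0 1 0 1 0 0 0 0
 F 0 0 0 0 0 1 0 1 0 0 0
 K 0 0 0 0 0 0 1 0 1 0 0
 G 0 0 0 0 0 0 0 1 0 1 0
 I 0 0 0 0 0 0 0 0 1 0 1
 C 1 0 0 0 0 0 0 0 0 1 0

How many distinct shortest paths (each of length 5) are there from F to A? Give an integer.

The shortest distance is 5, and the only length-5 path is F–J–E–D–B–A. So there is exactly 1 shortest path.

1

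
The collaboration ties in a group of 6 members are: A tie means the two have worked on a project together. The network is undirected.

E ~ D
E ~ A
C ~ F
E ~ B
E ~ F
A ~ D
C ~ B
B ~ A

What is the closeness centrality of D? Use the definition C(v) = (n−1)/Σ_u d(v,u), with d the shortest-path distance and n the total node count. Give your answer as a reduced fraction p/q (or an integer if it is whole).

5/9

Distances from D: A:1, B:2, C:3, E:1, F:2. Sum = 9.
n = 6, so closeness = 5/9.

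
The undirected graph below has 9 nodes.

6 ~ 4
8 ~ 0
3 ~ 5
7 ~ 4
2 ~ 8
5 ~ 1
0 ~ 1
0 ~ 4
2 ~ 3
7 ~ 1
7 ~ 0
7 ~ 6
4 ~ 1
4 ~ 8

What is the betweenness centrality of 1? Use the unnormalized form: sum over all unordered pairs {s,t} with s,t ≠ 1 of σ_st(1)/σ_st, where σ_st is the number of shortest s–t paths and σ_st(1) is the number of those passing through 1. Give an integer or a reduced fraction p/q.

22/3

Pairs whose geodesics pass through 1 — 4–3: 1/2; 4–5: 1; 0–3: 1/2; 0–5: 1; 6–3: 2/3; 6–5: 2/2; 7–3: 1; 7–5: 1; 8–5: 2/3.
All other pairs contribute 0.
Summing the contributions gives betweenness(1) = 22/3.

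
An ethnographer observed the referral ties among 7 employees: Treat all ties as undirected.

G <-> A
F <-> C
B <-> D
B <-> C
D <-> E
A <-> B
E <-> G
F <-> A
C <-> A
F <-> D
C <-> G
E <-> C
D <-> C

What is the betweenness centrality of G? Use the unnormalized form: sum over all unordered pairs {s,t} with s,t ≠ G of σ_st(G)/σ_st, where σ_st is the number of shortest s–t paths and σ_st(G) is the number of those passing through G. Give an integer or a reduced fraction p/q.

Pairs whose geodesics pass through G — E–A: 1/2.
All other pairs contribute 0.
Summing the contributions gives betweenness(G) = 1/2.

1/2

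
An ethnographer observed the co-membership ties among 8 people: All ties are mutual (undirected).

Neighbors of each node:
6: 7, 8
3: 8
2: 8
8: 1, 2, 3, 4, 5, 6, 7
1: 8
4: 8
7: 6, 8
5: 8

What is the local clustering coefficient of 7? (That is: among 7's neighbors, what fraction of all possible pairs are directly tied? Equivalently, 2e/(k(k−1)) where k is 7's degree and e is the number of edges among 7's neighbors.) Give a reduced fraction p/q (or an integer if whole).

1

7's neighbors: 6 and 8 (k = 2).
Possible neighbor pairs: C(2,2) = 1. Edges among them: 6–8 → e = 1.
Clustering(7) = 1/1.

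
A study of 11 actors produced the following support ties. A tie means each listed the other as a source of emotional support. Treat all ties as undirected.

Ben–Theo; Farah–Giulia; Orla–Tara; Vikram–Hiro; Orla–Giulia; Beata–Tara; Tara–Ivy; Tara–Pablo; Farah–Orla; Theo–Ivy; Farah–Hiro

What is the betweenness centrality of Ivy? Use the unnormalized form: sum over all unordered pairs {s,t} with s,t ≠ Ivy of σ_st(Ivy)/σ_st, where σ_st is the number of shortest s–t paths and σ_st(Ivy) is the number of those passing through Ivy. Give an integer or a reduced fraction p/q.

Pairs whose geodesics pass through Ivy — Farah–Ben: 1; Farah–Theo: 1; Pablo–Ben: 1; Pablo–Theo: 1; Tara–Ben: 1; Tara–Theo: 1; Hiro–Ben: 1; Hiro–Theo: 1; Ben–Vikram: 1; Ben–Giulia: 1; Ben–Beata: 1; Ben–Orla: 1; Theo–Vikram: 1; Theo–Giulia: 1 … (+2 more pairs).
All other pairs contribute 0.
Summing the contributions gives betweenness(Ivy) = 16.

16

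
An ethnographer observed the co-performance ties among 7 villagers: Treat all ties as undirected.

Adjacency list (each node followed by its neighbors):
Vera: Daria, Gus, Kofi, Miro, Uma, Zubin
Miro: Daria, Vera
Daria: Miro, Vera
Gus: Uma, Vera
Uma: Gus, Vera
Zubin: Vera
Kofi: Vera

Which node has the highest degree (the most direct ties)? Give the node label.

Vera

Degrees — Daria:2, Gus:2, Kofi:1, Miro:2, Uma:2, Vera:6, Zubin:1.
The maximum is 6, attained only by Vera.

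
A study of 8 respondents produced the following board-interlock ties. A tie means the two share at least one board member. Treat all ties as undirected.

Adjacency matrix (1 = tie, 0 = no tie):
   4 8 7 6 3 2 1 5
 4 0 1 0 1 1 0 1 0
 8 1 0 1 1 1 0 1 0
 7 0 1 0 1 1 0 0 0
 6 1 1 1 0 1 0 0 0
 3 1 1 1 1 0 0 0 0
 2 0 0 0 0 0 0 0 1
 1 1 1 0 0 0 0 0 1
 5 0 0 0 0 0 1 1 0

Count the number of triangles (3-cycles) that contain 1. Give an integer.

1

1's neighbors: 4, 5, and 8.
Neighbor pairs that are themselves tied: 1–4–8. Each forms one triangle with 1, for 1 in total.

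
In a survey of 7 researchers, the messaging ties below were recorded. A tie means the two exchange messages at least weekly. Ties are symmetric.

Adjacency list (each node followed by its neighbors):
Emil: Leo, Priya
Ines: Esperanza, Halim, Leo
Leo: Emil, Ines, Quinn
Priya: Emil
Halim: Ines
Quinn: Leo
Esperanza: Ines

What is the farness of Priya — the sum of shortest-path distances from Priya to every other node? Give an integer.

17

Distances from Priya: Emil:1, Esperanza:4, Halim:4, Ines:3, Leo:2, Quinn:3.
Sum = 1 + 4 + 4 + 3 + 2 + 3 = 17.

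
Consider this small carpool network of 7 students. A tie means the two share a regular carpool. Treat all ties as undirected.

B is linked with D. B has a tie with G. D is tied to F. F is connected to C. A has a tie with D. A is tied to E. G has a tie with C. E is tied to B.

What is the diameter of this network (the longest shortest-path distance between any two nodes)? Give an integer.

Eccentricity of each node (its greatest distance to any other): A:3, B:2, C:3, D:2, E:3, F:3, G:3.
The maximum eccentricity is 3, realized for instance by the pair A–G via A – D – B – G. So the diameter is 3.

3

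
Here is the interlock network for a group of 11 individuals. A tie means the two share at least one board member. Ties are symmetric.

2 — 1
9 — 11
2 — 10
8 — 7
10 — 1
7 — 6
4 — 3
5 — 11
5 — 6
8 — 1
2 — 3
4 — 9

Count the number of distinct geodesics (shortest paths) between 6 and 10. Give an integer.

The shortest distance is 4, and the only length-4 path is 6–7–8–1–10. So there is exactly 1 shortest path.

1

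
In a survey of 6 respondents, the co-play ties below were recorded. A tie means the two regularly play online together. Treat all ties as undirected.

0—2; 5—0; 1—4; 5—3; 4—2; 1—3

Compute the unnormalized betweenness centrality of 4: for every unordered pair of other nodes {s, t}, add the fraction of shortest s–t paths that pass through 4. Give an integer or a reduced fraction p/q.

2

Pairs whose geodesics pass through 4 — 3–2: 1/2; 1–2: 1; 1–0: 1/2.
All other pairs contribute 0.
Summing the contributions gives betweenness(4) = 2.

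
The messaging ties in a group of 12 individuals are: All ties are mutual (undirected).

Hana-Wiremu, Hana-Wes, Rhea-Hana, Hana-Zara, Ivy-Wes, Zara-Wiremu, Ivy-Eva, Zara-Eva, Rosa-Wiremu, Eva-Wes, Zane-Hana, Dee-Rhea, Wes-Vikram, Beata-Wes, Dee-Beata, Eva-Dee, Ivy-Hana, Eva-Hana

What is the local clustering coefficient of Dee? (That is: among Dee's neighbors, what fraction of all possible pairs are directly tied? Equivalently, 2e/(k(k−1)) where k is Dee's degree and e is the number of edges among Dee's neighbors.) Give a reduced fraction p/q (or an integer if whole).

0

Dee's neighbors: Beata, Eva, and Rhea (k = 3).
Possible neighbor pairs: C(3,2) = 3. Edges among them: none → e = 0.
Clustering(Dee) = 0/3 = 0.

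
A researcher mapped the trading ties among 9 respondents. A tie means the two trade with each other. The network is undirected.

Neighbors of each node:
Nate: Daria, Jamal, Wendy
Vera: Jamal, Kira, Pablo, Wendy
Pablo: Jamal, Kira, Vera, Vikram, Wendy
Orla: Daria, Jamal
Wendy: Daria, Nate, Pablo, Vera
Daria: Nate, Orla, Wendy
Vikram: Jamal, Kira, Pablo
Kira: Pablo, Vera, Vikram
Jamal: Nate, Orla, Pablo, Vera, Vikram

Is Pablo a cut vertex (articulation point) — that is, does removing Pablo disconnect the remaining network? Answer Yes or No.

No

Even without Pablo, every remaining node can still reach every other (the residual graph is connected), so Pablo is not a cut vertex.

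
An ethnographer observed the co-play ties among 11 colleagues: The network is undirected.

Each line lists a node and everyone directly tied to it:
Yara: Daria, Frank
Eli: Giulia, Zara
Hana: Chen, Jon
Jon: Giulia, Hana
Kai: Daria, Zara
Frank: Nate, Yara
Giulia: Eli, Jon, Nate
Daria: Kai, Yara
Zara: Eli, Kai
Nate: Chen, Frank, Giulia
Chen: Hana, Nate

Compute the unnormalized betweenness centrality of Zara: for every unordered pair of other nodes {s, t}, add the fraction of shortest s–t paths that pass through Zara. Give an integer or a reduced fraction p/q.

15/2

Pairs whose geodesics pass through Zara — Hana–Kai: 1; Chen–Kai: 1/2; Nate–Kai: 1/2; Yara–Eli: 1/2; Daria–Eli: 1; Daria–Giulia: 1/2; Daria–Jon: 1/2; Kai–Eli: 1; Kai–Giulia: 1; Kai–Jon: 1.
All other pairs contribute 0.
Summing the contributions gives betweenness(Zara) = 15/2.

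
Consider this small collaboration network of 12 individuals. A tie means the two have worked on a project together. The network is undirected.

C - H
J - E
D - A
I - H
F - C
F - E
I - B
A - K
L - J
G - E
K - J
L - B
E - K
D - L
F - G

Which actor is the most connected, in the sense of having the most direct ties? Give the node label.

Degrees — A:2, B:2, C:2, D:2, E:4, F:3, G:2, H:2, I:2, J:3, K:3, L:3.
The maximum is 4, attained only by E.

E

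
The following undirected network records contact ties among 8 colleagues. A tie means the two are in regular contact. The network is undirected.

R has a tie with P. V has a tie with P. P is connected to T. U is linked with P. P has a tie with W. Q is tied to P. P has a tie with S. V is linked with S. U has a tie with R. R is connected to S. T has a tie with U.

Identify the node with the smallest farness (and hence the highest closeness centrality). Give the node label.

Farness (sum of distances to all others) for each node — P:7, Q:13, R:11, S:11, T:12, U:11, V:12, W:13.
The smallest farness is 7, for P, so P has the highest closeness.

P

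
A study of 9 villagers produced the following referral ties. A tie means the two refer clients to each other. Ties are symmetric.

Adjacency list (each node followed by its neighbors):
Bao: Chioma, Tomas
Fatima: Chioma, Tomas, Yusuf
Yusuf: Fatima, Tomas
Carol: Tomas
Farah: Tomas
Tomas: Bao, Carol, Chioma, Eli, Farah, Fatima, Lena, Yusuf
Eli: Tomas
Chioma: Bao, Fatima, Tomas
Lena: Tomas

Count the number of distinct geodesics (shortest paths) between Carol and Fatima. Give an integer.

1

The shortest distance is 2, and the only length-2 path is Carol–Tomas–Fatima. So there is exactly 1 shortest path.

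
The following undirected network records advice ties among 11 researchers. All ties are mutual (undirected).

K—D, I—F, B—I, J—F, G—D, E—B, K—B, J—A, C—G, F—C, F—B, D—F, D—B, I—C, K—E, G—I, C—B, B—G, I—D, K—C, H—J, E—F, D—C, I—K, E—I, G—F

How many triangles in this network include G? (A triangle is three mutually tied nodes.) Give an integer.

G's neighbors: B, C, D, F, and I.
Neighbor pairs that are themselves tied: G–B–C; G–B–D; G–B–F; G–B–I; G–C–D; G–C–F; G–C–I; G–D–F; G–D–I; G–F–I. Each forms one triangle with G, for 10 in total.

10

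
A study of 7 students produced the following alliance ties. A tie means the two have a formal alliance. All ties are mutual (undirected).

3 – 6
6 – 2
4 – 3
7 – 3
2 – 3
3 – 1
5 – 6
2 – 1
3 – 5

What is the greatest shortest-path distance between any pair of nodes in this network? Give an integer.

2

Eccentricity of each node (its greatest distance to any other): 1:2, 2:2, 3:1, 4:2, 5:2, 6:2, 7:2.
The maximum eccentricity is 2, realized for instance by the pair 5–7 via 5 – 3 – 7. So the diameter is 2.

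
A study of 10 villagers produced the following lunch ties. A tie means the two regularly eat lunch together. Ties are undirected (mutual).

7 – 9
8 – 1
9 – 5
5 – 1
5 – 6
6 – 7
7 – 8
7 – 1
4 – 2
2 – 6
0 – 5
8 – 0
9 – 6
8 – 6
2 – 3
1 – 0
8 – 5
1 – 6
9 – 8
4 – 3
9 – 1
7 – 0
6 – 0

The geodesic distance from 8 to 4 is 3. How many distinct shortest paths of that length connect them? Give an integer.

The shortest distance is 3, and the only length-3 path is 8–6–2–4. So there is exactly 1 shortest path.

1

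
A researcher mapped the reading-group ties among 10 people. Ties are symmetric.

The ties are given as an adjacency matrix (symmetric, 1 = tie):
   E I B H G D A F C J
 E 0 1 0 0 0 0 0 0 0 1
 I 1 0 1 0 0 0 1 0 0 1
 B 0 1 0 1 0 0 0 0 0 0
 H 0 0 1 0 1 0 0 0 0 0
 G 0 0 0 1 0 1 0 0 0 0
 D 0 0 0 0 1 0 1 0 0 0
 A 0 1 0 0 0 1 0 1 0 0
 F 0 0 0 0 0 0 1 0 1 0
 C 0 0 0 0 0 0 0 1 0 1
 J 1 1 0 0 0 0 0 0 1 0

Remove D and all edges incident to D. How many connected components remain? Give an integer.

1

D's neighbors (A and G) remain reachable from one another through other ties, so the rest of the network stays in one piece.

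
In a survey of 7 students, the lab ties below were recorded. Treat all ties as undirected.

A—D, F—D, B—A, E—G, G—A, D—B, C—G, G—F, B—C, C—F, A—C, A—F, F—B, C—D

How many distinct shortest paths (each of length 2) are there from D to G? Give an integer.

The shortest distance is 2. The length-2 paths are: D–F–G; D–C–G; D–A–G.
That gives 3 distinct shortest paths.

3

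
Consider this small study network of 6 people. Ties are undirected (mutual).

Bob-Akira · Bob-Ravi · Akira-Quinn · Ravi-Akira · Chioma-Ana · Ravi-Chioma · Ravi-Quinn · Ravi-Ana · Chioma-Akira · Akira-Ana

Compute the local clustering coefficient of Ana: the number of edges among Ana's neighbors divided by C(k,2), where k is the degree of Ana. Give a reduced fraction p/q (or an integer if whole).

Ana's neighbors: Akira, Chioma, and Ravi (k = 3).
Possible neighbor pairs: C(3,2) = 3. Edges among them: Akira–Chioma, Akira–Ravi, Chioma–Ravi → e = 3.
Clustering(Ana) = 3/3 = 1.

1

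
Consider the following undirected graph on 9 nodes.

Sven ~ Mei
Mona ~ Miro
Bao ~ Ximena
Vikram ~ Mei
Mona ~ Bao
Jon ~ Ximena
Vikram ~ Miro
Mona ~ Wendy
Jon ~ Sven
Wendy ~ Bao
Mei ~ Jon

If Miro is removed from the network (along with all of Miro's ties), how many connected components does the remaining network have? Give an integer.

1

Miro's neighbors (Mona and Vikram) remain reachable from one another through other ties, so the rest of the network stays in one piece.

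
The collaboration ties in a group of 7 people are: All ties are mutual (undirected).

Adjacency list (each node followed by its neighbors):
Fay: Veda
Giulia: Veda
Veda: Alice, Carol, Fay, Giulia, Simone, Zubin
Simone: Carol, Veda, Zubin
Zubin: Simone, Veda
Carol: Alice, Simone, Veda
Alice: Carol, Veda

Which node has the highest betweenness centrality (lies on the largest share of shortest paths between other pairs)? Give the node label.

Unnormalized betweenness of each node: Alice:0, Carol:1/2, Fay:0, Giulia:0, Simone:1/2, Veda:11, Zubin:0.
Veda has the largest value, 11, making it the main broker — the node through which the most shortest paths run.

Veda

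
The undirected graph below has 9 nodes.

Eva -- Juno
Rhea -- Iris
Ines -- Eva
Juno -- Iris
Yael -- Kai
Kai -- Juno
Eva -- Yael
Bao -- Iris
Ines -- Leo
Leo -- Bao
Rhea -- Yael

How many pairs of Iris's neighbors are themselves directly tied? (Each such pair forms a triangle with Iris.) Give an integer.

0

Iris's neighbors are Bao, Juno, and Rhea, but none of them are tied to each other, so no triangle contains Iris.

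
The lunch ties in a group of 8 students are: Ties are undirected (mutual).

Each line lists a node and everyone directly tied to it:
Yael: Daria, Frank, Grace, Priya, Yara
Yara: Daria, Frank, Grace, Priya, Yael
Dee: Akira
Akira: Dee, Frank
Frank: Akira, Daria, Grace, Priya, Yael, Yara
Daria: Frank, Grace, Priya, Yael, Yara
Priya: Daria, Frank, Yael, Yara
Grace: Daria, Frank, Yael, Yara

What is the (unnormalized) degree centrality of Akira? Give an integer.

2

Akira is directly tied to Dee and Frank. That is 2 neighbors, so the degree of Akira is 2.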